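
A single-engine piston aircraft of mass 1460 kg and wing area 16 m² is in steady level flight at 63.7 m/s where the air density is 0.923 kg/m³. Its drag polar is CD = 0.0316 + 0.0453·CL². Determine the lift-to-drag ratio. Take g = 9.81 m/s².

Level flight ⇒ L = W = m·g = 1460 × 9.81 = 14323 N.
q = ½ρv² = ½ × 0.923 × 63.7² = 1873 Pa.
CL = W/(q·S) = 14323 / (1873 × 16) = 0.478.
CD = 0.0316 + 0.0453 × 0.478² = 0.04195.
L/D = CL/CD = 0.478 / 0.04195 = 11.4

L/D = 11.4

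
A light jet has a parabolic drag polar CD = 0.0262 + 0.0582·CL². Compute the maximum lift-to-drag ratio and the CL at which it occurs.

For CD = CD0 + K·CL², (L/D)max occurs at CL* = √(CD0/K) and equals 1/(2√(K·CD0)).
(L/D)max = 1/(2√(0.0582 × 0.0262)) = 1/(2 × 0.03905) = 12.8
CL* = √(0.0262/0.0582) = 0.671

(L/D)max = 12.8, at CL = 0.671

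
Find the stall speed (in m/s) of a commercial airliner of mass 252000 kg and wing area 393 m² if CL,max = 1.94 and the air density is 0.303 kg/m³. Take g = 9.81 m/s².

At stall, lift equals weight: L = W = m·g = 252000 × 9.81 = 2.472×10^6 N.
From L = ½ρV²S·CL,max = W: V_stall = √(2W/(ρSCL,max)) = √(2·2.472×10^6/(0.303·393·1.94))
V_stall = √21400 = 146 m/s

V_stall = 146 m/s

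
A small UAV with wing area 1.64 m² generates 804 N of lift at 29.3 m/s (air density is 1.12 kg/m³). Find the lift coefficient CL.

From L = ½ρv²S·CL, rearranging gives CL = 2L/(ρv²S).
CL = 2 × 804 / (1.12 × 29.3² × 1.64) = 1.02

CL = 1.02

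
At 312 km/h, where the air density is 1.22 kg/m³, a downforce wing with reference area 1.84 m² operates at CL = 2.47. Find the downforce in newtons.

L = 20800 N

Convert speed: v = 312 km/h ÷ 3.6 = 86.67 m/s.
Dynamic pressure q = ½ρv² = ½ × 1.22 × 86.67² = 4582 Pa.
L = q·S·CL = 4582 × 1.84 × 2.47 = 20800 N ≈ 20.8 kN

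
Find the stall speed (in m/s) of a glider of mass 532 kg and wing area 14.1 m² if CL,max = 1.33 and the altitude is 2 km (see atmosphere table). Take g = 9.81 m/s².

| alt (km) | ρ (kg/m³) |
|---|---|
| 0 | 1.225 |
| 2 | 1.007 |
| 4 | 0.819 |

At 2 km, from the table: ρ = 1.007 kg/m³.
At stall, lift equals weight: L = W = m·g = 532 × 9.81 = 5219 N.
V_stall = √(2W/(ρ·S·CL,max)) = √(2 × 5219 / (1.007 × 14.1 × 1.33))
V_stall = √552.7 = 23.5 m/s

V_stall = 23.5 m/s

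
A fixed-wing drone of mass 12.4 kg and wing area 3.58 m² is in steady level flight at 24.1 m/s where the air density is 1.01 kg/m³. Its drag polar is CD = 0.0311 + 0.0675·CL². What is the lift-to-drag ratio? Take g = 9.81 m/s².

L/D = 3.62

In steady level flight, lift balances weight: W = mg = 12.4 × 9.81 = 121.64 N.
q = ½ρv² = ½ × 1.01 × 24.1² = 293.3 Pa.
Required CL = L/(qS) = 121.64/(293.3·3.58) = 0.1158.
CD = 0.0311 + 0.0675 × 0.1158² = 0.03201.
L/D = CL/CD = 0.1158 / 0.03201 = 3.62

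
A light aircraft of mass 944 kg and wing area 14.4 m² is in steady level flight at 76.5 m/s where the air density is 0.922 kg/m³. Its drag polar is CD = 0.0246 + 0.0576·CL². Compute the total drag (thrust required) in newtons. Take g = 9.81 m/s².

D = 1080 N

Weight W = mg = 944 × 9.81 = 9260.6 N; in level flight L = W.
q = ½ρv² = ½ × 0.922 × 76.5² = 2698 Pa.
CL = 2W/(ρv²S) = 2×9260.6/(0.922×76.5²×14.4) = 0.2384.
CD = 0.0246 + 0.0576 × 0.2384² = 0.02787.
D = q·S·CD = 2698 × 14.4 × 0.02787 = 1083 N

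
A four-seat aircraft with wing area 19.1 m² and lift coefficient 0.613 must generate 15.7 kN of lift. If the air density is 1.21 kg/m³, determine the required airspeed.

v = 47.1 m/s

L = ½ρv²S·CL ⇒ v = √(2L/(ρ·S·CL))
v = √(2 × 15700 / (1.21 × 19.1 × 0.613)) = √2216 = 47.1 m/s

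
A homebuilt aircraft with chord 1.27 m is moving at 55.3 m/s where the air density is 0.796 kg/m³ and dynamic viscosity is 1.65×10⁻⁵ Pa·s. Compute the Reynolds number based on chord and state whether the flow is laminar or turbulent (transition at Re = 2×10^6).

Re = 3.39×10^6 (turbulent)

Re = ρ·v·c/μ = 0.796 × 55.3 × 1.27 / (1.65×10⁻⁵) = 3.39×10^6
Since 3.39×10^6 > 2×10^6, the flow is turbulent.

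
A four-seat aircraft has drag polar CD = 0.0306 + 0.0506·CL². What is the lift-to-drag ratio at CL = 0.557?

L/D = 12

CD = 0.0306 + 0.0506 × 0.557² = 0.0463
L/D = CL/CD = 0.557 / 0.0463 = 12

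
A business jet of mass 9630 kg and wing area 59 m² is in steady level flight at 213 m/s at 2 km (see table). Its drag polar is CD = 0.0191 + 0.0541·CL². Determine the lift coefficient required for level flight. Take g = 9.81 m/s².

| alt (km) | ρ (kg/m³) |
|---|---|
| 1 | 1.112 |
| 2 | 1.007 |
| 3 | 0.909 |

CL = 0.0701

At 2 km, from the table: ρ = 1.007 kg/m³.
In steady level flight, lift balances weight: W = mg = 9630 × 9.81 = 94470 N.
q = ½ρv² = ½ × 1.007 × 213² = 22840 Pa.
CL = W/(q·S) = 94470 / (22840 × 59) = 0.07009.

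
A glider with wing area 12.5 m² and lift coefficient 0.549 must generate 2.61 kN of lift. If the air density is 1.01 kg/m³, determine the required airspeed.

v = 27.4 m/s

L = ½ρv²S·CL ⇒ v = √(2L/(ρ·S·CL))
v = √(2 × 2610 / (1.01 × 12.5 × 0.549)) = √753.1 = 27.4 m/s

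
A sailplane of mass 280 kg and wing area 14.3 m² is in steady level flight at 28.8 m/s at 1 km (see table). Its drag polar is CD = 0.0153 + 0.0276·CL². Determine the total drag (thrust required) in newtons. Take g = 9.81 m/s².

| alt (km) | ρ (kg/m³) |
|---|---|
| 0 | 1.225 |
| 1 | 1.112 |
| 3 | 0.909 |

D = 132 N

At 1 km, from the table: ρ = 1.112 kg/m³.
Weight W = mg = 280 × 9.81 = 2746.8 N; in level flight L = W.
Dynamic pressure q = 0.5 × 1.112 × 28.8² = 461.2 Pa.
CL = 2W/(ρv²S) = 2×2746.8/(1.112×28.8²×14.3) = 0.4165.
CD = 0.0153 + 0.0276 × 0.4165² = 0.02009.
D = q·S·CD = 461.2 × 14.3 × 0.02009 = 132.5 N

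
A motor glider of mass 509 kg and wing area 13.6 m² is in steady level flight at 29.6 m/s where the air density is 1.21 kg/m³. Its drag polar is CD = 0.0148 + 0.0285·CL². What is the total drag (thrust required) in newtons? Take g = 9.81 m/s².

D = 205 N

In steady level flight, lift balances weight: W = mg = 509 × 9.81 = 4993.3 N.
q = ½ρv² = ½ × 1.21 × 29.6² = 530.1 Pa.
CL = W/(q·S) = 4993.3 / (530.1 × 13.6) = 0.6926.
CD = 0.0148 + 0.0285 × 0.6926² = 0.02847.
D = q·S·CD = 530.1 × 13.6 × 0.02847 = 205.3 N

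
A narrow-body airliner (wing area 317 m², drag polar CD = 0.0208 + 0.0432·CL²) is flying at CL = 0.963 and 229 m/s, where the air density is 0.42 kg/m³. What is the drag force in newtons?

CD = 0.0208 + 0.0432 × 0.963² = 0.06086
D = ½ρv²S·CD = ½ × 0.42 × 229² × 317 × 0.06086 = 2.12×10^5 N

D = 2.12×10^5 N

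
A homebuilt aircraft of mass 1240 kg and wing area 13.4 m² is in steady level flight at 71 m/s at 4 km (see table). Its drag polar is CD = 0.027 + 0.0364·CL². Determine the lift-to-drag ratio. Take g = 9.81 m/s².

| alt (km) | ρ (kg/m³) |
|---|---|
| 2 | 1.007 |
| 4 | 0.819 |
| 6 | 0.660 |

L/D = 12.9

At 4 km, from the table: ρ = 0.819 kg/m³.
Level flight ⇒ L = W = m·g = 1240 × 9.81 = 12164 N.
q = ½ρv² = ½ × 0.819 × 71² = 2064 Pa.
Required CL = L/(qS) = 12164/(2064·13.4) = 0.4398.
CD = 0.027 + 0.0364 × 0.4398² = 0.03404.
L/D = CL/CD = 0.4398 / 0.03404 = 12.9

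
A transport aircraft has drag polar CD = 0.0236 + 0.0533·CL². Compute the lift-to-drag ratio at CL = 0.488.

L/D = 13.4

CD = 0.0236 + 0.0533 × 0.488² = 0.03629
L/D = CL/CD = 0.488 / 0.03629 = 13.4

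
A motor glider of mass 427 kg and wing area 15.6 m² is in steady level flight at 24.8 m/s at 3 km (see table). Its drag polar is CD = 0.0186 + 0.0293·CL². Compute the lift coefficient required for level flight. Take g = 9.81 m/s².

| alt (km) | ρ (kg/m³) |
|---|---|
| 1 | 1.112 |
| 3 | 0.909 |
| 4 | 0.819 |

CL = 0.961

At 3 km, from the table: ρ = 0.909 kg/m³.
In steady level flight, lift balances weight: W = mg = 427 × 9.81 = 4188.9 N.
Dynamic pressure q = 0.5 × 0.909 × 24.8² = 279.5 Pa.
CL = 2W/(ρv²S) = 2×4188.9/(0.909×24.8²×15.6) = 0.9606.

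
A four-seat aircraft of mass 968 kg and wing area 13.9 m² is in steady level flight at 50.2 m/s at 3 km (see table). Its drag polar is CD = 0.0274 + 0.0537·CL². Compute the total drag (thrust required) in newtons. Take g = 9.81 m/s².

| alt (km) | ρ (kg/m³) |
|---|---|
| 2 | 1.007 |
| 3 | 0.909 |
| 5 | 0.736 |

At 3 km, from the table: ρ = 0.909 kg/m³.
Weight W = mg = 968 × 9.81 = 9496.1 N; in level flight L = W.
q = ½ρv² = ½ × 0.909 × 50.2² = 1145 Pa.
Required CL = L/(qS) = 9496.1/(1145·13.9) = 0.5965.
CD = 0.0274 + 0.0537 × 0.5965² = 0.04651.
D = q·S·CD = 1145 × 13.9 × 0.04651 = 740.4 N

D = 740 N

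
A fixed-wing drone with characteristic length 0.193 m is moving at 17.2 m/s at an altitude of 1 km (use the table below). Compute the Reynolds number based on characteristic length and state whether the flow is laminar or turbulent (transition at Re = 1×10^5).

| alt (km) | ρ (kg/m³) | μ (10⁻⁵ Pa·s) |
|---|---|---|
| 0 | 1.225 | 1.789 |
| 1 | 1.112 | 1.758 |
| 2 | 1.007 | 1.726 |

At 1 km, from the table: ρ = 1.112 kg/m³, μ = 1.758×10⁻⁵ Pa·s.
Re = ρ·v·c/μ = 1.112 × 17.2 × 0.193 / (1.758×10⁻⁵) = 2.1×10^5
Since 2.1×10^5 > 1×10^5, the flow is turbulent.

Re = 2.1×10^5 (turbulent)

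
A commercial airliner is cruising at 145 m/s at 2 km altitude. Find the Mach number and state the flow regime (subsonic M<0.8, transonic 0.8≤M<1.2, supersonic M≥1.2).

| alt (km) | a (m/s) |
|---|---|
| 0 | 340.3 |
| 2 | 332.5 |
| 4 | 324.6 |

At 2 km, from the table: a = 332.5 m/s.
M = v/a = 145 / 332.5 = 0.436
M = 0.436 → subsonic.

M = 0.436 (subsonic)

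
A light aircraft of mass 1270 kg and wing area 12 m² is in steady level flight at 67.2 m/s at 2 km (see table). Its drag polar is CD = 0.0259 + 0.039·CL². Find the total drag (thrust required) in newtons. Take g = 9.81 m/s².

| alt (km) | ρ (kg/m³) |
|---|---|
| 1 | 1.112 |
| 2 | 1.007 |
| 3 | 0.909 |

At 2 km, from the table: ρ = 1.007 kg/m³.
In steady level flight, lift balances weight: W = mg = 1270 × 9.81 = 12459 N.
Dynamic pressure q = 0.5 × 1.007 × 67.2² = 2274 Pa.
Required CL = L/(qS) = 12459/(2274·12) = 0.4566.
CD = 0.0259 + 0.039 × 0.4566² = 0.03403.
D = q·S·CD = 2274 × 12 × 0.03403 = 928.5 N

D = 929 N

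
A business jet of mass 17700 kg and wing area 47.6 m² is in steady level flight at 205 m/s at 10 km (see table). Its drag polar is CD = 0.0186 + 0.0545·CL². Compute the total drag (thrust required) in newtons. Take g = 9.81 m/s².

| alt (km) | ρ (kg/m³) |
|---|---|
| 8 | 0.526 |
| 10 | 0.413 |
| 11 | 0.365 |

At 10 km, from the table: ρ = 0.413 kg/m³.
In steady level flight, lift balances weight: W = mg = 17700 × 9.81 = 1.7364×10^5 N.
q = ½ρv² = ½ × 0.413 × 205² = 8678 Pa.
CL = W/(q·S) = 1.7364×10^5 / (8678 × 47.6) = 0.4203.
CD = 0.0186 + 0.0545 × 0.4203² = 0.02823.
D = q·S·CD = 8678 × 47.6 × 0.02823 = 11660 N

D = 11700 N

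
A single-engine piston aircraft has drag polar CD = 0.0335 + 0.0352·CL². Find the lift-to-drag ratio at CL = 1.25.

L/D = 14.1

CD = 0.0335 + 0.0352 × 1.25² = 0.0885
L/D = CL/CD = 1.25 / 0.0885 = 14.1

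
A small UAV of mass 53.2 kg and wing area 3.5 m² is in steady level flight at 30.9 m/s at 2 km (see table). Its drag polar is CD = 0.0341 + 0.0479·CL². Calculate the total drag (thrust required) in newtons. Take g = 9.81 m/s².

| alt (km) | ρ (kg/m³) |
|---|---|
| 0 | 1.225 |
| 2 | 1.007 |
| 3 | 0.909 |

At 2 km, from the table: ρ = 1.007 kg/m³.
Level flight ⇒ L = W = m·g = 53.2 × 9.81 = 521.89 N.
q = ½ρv² = ½ × 1.007 × 30.9² = 480.7 Pa.
CL = W/(q·S) = 521.89 / (480.7 × 3.5) = 0.3102.
CD = 0.0341 + 0.0479 × 0.3102² = 0.03871.
D = q·S·CD = 480.7 × 3.5 × 0.03871 = 65.13 N

D = 65.1 N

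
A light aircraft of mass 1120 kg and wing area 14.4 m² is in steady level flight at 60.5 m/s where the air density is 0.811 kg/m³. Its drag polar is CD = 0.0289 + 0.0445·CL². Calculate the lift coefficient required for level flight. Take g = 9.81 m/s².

Level flight ⇒ L = W = m·g = 1120 × 9.81 = 10987 N.
Dynamic pressure q = 0.5 × 0.811 × 60.5² = 1484 Pa.
CL = 2W/(ρv²S) = 2×10987/(0.811×60.5²×14.4) = 0.5141.

CL = 0.514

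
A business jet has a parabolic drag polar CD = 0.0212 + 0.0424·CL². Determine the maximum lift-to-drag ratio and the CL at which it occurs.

For CD = CD0 + K·CL², (L/D)max occurs at CL* = √(CD0/K) and equals 1/(2√(K·CD0)).
(L/D)max = 1/(2√(0.0424 × 0.0212)) = 1/(2 × 0.02998) = 16.7
CL* = √(0.0212/0.0424) = 0.707

(L/D)max = 16.7, at CL = 0.707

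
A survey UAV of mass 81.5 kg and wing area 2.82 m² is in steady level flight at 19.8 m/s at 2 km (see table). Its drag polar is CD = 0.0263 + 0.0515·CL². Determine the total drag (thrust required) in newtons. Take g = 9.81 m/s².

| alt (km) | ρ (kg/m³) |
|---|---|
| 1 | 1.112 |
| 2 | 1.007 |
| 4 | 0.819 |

D = 73.8 N

At 2 km, from the table: ρ = 1.007 kg/m³.
In steady level flight, lift balances weight: W = mg = 81.5 × 9.81 = 799.51 N.
Dynamic pressure q = 0.5 × 1.007 × 19.8² = 197.4 Pa.
CL = 2W/(ρv²S) = 2×799.51/(1.007×19.8²×2.82) = 1.436.
CD = 0.0263 + 0.0515 × 1.436² = 0.1325.
D = q·S·CD = 197.4 × 2.82 × 0.1325 = 73.78 N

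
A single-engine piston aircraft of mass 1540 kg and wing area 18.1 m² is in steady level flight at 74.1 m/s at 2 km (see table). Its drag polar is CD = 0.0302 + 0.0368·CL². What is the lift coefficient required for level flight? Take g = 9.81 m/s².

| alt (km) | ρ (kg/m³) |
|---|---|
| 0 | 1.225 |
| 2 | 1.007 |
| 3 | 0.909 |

CL = 0.302

At 2 km, from the table: ρ = 1.007 kg/m³.
In steady level flight, lift balances weight: W = mg = 1540 × 9.81 = 15107 N.
Dynamic pressure q = 0.5 × 1.007 × 74.1² = 2765 Pa.
CL = 2W/(ρv²S) = 2×15107/(1.007×74.1²×18.1) = 0.3019.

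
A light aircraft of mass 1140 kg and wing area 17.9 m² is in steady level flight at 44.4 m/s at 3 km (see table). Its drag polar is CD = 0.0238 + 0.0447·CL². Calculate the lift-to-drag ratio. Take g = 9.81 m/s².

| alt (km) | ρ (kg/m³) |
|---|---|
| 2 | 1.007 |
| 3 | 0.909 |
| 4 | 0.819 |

At 3 km, from the table: ρ = 0.909 kg/m³.
Level flight ⇒ L = W = m·g = 1140 × 9.81 = 11183 N.
q = ½ρv² = ½ × 0.909 × 44.4² = 896 Pa.
CL = W/(q·S) = 11183 / (896 × 17.9) = 0.6973.
CD = 0.0238 + 0.0447 × 0.6973² = 0.04553.
L/D = CL/CD = 0.6973 / 0.04553 = 15.3

L/D = 15.3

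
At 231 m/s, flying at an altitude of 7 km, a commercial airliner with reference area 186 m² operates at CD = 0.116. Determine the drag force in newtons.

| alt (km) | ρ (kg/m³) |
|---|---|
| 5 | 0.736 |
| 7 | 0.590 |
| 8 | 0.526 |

D = 3.4×10^5 N

At 7 km, from the table: ρ = 0.590 kg/m³.
D = ½ρv²S·CD = ½ × 0.59 × 231² × 186 × 0.116 = 3.4×10^5 N ≈ 340 kN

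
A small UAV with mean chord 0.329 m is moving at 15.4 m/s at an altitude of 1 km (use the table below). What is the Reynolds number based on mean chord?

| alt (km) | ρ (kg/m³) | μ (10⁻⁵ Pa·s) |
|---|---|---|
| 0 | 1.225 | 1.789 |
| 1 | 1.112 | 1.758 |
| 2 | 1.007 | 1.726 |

Re = 3.2×10^5

At 1 km, from the table: ρ = 1.112 kg/m³, μ = 1.758×10⁻⁵ Pa·s.
Re = ρ·v·c/μ = 1.112 × 15.4 × 0.329 / (1.758×10⁻⁵) = 3.2×10^5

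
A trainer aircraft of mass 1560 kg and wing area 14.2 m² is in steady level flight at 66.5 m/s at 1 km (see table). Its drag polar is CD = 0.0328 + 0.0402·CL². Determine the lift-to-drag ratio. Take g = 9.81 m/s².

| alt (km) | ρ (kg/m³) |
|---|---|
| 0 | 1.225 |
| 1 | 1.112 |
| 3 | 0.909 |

L/D = 10.8

At 1 km, from the table: ρ = 1.112 kg/m³.
Level flight ⇒ L = W = m·g = 1560 × 9.81 = 15304 N.
q = ½ρv² = ½ × 1.112 × 66.5² = 2459 Pa.
CL = 2W/(ρv²S) = 2×15304/(1.112×66.5²×14.2) = 0.4383.
CD = 0.0328 + 0.0402 × 0.4383² = 0.04052.
L/D = CL/CD = 0.4383 / 0.04052 = 10.8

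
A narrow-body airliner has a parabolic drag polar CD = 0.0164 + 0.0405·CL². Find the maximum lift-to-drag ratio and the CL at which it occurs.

(L/D)max = 19.4, at CL = 0.636

For CD = CD0 + K·CL², (L/D)max occurs at CL* = √(CD0/K) and equals 1/(2√(K·CD0)).
(L/D)max = 1/(2√(0.0405 × 0.0164)) = 1/(2 × 0.02577) = 19.4
CL* = √(0.0164/0.0405) = 0.636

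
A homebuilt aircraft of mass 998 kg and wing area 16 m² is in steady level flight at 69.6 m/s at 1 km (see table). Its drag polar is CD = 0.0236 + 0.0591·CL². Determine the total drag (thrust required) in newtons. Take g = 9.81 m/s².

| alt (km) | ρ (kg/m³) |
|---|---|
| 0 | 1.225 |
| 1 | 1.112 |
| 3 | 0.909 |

At 1 km, from the table: ρ = 1.112 kg/m³.
Weight W = mg = 998 × 9.81 = 9790.4 N; in level flight L = W.
Dynamic pressure q = 0.5 × 1.112 × 69.6² = 2693 Pa.
CL = W/(q·S) = 9790.4 / (2693 × 16) = 0.2272.
CD = 0.0236 + 0.0591 × 0.2272² = 0.02665.
D = q·S·CD = 2693 × 16 × 0.02665 = 1148 N

D = 1150 N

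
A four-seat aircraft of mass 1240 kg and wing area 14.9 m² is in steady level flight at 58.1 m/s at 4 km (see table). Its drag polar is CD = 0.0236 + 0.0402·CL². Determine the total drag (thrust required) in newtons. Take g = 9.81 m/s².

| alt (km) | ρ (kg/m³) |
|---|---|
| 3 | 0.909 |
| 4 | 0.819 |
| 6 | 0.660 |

At 4 km, from the table: ρ = 0.819 kg/m³.
In steady level flight, lift balances weight: W = mg = 1240 × 9.81 = 12164 N.
q = ½ρv² = ½ × 0.819 × 58.1² = 1382 Pa.
Required CL = L/(qS) = 12164/(1382·14.9) = 0.5906.
CD = 0.0236 + 0.0402 × 0.5906² = 0.03762.
D = q·S·CD = 1382 × 14.9 × 0.03762 = 774.9 N

D = 775 N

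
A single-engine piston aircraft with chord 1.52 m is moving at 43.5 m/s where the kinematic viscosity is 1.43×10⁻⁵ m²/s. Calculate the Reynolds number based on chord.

Re = 4.62×10^6

Re = v·c/ν = 43.5 × 1.52 / (1.43×10⁻⁵) = 4.62×10^6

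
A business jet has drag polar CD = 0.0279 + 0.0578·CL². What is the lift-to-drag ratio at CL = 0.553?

L/D = 12.1

CD = 0.0279 + 0.0578 × 0.553² = 0.04558
L/D = CL/CD = 0.553 / 0.04558 = 12.1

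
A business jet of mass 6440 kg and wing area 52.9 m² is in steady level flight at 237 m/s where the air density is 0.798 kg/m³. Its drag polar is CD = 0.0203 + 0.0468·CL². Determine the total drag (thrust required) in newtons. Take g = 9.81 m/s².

In steady level flight, lift balances weight: W = mg = 6440 × 9.81 = 63176 N.
Dynamic pressure q = 0.5 × 0.798 × 237² = 22410 Pa.
Required CL = L/(qS) = 63176/(22410·52.9) = 0.05329.
CD = 0.0203 + 0.0468 × 0.05329² = 0.02043.
D = q·S·CD = 22410 × 52.9 × 0.02043 = 24220 N

D = 24200 N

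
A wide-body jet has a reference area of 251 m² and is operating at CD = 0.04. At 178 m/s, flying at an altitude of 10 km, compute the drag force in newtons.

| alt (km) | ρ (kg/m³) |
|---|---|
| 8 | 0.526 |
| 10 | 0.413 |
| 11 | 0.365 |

D = 65700 N

At 10 km, from the table: ρ = 0.413 kg/m³.
D = ½ρv²S·CD = ½ × 0.413 × 178² × 251 × 0.04 = 65700 N ≈ 65.7 kN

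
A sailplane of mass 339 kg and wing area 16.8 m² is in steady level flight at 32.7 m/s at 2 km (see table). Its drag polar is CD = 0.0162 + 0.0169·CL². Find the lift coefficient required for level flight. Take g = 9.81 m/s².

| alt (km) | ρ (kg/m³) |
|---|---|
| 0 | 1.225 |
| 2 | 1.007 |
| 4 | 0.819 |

At 2 km, from the table: ρ = 1.007 kg/m³.
Level flight ⇒ L = W = m·g = 339 × 9.81 = 3325.6 N.
q = ½ρv² = ½ × 1.007 × 32.7² = 538.4 Pa.
Required CL = L/(qS) = 3325.6/(538.4·16.8) = 0.3677.

CL = 0.368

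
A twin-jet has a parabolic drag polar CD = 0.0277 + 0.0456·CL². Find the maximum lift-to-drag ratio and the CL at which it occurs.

For CD = CD0 + K·CL², (L/D)max occurs at CL* = √(CD0/K) and equals 1/(2√(K·CD0)).
(L/D)max = 1/(2√(0.0456 × 0.0277)) = 1/(2 × 0.03554) = 14.1
CL* = √(0.0277/0.0456) = 0.779

(L/D)max = 14.1, at CL = 0.779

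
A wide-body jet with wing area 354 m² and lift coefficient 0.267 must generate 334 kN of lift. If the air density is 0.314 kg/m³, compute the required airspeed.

v = 150 m/s

L = ½ρv²S·CL ⇒ v = √(2L/(ρ·S·CL))
v = √(2 × 3.34×10^5 / (0.314 × 354 × 0.267)) = √22510 = 150 m/s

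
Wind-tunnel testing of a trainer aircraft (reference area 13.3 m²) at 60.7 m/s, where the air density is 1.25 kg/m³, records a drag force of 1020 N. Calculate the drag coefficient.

From D = ½ρv²S·CD, rearranging gives CD = 2D/(ρv²S).
CD = 2 × 1020 / (1.25 × 60.7² × 13.3) = 0.0333

CD = 0.0333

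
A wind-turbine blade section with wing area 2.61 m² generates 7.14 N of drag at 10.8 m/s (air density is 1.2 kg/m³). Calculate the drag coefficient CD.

CD = 0.0391

From D = ½ρv²S·CD, rearranging gives CD = 2D/(ρv²S).
CD = 2 × 7.14 / (1.2 × 10.8² × 2.61) = 0.0391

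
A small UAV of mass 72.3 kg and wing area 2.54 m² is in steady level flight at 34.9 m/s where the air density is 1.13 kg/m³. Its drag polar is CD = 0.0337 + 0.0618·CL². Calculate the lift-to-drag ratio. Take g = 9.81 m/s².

Level flight ⇒ L = W = m·g = 72.3 × 9.81 = 709.26 N.
Dynamic pressure q = 0.5 × 1.13 × 34.9² = 688.2 Pa.
Required CL = L/(qS) = 709.26/(688.2·2.54) = 0.4058.
CD = 0.0337 + 0.0618 × 0.4058² = 0.04388.
L/D = CL/CD = 0.4058 / 0.04388 = 9.25

L/D = 9.25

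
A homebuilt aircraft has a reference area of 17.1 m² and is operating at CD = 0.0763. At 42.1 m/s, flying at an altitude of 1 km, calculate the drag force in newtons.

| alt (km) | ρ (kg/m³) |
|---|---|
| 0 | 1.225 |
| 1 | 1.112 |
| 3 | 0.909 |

At 1 km, from the table: ρ = 1.112 kg/m³.
D = ½ρv²S·CD = ½ × 1.112 × 42.1² × 17.1 × 0.0763 = 1290 N

D = 1290 N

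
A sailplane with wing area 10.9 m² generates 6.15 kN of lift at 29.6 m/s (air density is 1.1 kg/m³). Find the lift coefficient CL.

From L = ½ρv²S·CL, rearranging gives CL = 2L/(ρv²S).
CL = 2 × 6150 / (1.1 × 29.6² × 10.9) = 1.17

CL = 1.17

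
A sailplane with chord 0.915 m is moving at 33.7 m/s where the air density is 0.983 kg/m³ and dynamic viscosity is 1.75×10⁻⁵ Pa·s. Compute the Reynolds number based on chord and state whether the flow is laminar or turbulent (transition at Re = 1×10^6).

Re = ρ·v·c/μ = 0.983 × 33.7 × 0.915 / (1.75×10⁻⁵) = 1.73×10^6
Since 1.73×10^6 > 1×10^6, the flow is turbulent.

Re = 1.73×10^6 (turbulent)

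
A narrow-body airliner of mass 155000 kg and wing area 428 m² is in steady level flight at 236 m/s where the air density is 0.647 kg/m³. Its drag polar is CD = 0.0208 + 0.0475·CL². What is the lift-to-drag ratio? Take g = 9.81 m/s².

L/D = 8.71

Weight W = mg = 155000 × 9.81 = 1.5206×10^6 N; in level flight L = W.
q = ½ρv² = ½ × 0.647 × 236² = 18020 Pa.
CL = W/(q·S) = 1.5206×10^6 / (18020 × 428) = 0.1972.
CD = 0.0208 + 0.0475 × 0.1972² = 0.02265.
L/D = CL/CD = 0.1972 / 0.02265 = 8.71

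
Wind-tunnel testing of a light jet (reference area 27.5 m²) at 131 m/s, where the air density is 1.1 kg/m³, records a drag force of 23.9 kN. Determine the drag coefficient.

From D = ½ρv²S·CD, rearranging gives CD = 2D/(ρv²S).
CD = 2 × 23900 / (1.1 × 131² × 27.5) = 0.0921

CD = 0.0921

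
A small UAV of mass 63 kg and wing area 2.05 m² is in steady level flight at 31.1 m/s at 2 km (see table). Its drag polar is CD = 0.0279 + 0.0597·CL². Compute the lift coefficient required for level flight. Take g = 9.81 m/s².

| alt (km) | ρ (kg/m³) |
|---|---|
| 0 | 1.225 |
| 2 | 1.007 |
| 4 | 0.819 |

CL = 0.619

At 2 km, from the table: ρ = 1.007 kg/m³.
Level flight ⇒ L = W = m·g = 63 × 9.81 = 618.03 N.
q = ½ρv² = ½ × 1.007 × 31.1² = 487 Pa.
CL = W/(q·S) = 618.03 / (487 × 2.05) = 0.6191.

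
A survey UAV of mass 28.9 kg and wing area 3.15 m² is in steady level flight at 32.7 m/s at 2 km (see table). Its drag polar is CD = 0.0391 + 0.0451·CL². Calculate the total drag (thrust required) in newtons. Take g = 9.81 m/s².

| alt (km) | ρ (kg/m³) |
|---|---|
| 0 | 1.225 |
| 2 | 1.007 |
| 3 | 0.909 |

At 2 km, from the table: ρ = 1.007 kg/m³.
Level flight ⇒ L = W = m·g = 28.9 × 9.81 = 283.51 N.
q = ½ρv² = ½ × 1.007 × 32.7² = 538.4 Pa.
Required CL = L/(qS) = 283.51/(538.4·3.15) = 0.1672.
CD = 0.0391 + 0.0451 × 0.1672² = 0.04036.
D = q·S·CD = 538.4 × 3.15 × 0.04036 = 68.45 N

D = 68.4 N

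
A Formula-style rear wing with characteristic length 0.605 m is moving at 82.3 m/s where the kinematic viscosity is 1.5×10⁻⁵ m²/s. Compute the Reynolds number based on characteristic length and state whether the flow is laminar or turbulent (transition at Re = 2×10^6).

Re = 3.32×10^6 (turbulent)

Re = v·c/ν = 82.3 × 0.605 / (1.5×10⁻⁵) = 3.32×10^6
Since 3.32×10^6 > 2×10^6, the flow is turbulent.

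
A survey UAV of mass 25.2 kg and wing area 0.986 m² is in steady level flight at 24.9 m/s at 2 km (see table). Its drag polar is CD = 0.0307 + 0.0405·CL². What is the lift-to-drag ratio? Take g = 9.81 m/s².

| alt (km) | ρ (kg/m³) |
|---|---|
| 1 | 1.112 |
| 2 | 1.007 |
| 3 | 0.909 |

At 2 km, from the table: ρ = 1.007 kg/m³.
Level flight ⇒ L = W = m·g = 25.2 × 9.81 = 247.21 N.
Dynamic pressure q = 0.5 × 1.007 × 24.9² = 312.2 Pa.
CL = W/(q·S) = 247.21 / (312.2 × 0.986) = 0.8031.
CD = 0.0307 + 0.0405 × 0.8031² = 0.05682.
L/D = CL/CD = 0.8031 / 0.05682 = 14.1

L/D = 14.1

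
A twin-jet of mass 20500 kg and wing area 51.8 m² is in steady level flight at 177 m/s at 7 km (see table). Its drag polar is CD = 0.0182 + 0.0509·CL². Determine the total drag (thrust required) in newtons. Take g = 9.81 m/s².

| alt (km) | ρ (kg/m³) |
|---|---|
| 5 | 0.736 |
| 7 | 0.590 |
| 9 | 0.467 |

At 7 km, from the table: ρ = 0.590 kg/m³.
Weight W = mg = 20500 × 9.81 = 2.011×10^5 N; in level flight L = W.
q = ½ρv² = ½ × 0.59 × 177² = 9242 Pa.
CL = W/(q·S) = 2.011×10^5 / (9242 × 51.8) = 0.4201.
CD = 0.0182 + 0.0509 × 0.4201² = 0.02718.
D = q·S·CD = 9242 × 51.8 × 0.02718 = 13010 N

D = 13000 N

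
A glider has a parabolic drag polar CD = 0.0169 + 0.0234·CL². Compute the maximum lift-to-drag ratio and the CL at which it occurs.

(L/D)max = 25.1, at CL = 0.85

For CD = CD0 + K·CL², (L/D)max occurs at CL* = √(CD0/K) and equals 1/(2√(K·CD0)).
(L/D)max = 1/(2√(0.0234 × 0.0169)) = 1/(2 × 0.01989) = 25.1
CL* = √(0.0169/0.0234) = 0.85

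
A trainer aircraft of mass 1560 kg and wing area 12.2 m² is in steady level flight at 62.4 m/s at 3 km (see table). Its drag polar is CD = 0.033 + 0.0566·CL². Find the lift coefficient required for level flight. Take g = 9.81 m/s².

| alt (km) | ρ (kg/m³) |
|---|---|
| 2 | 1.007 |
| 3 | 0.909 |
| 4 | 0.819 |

CL = 0.709

At 3 km, from the table: ρ = 0.909 kg/m³.
In steady level flight, lift balances weight: W = mg = 1560 × 9.81 = 15304 N.
Dynamic pressure q = 0.5 × 0.909 × 62.4² = 1770 Pa.
Required CL = L/(qS) = 15304/(1770·12.2) = 0.7088.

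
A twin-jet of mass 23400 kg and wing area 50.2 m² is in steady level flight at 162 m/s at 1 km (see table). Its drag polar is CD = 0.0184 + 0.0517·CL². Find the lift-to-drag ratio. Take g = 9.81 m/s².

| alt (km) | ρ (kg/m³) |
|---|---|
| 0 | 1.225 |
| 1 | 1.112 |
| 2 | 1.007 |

At 1 km, from the table: ρ = 1.112 kg/m³.
Weight W = mg = 23400 × 9.81 = 2.2955×10^5 N; in level flight L = W.
Dynamic pressure q = 0.5 × 1.112 × 162² = 14590 Pa.
CL = W/(q·S) = 2.2955×10^5 / (14590 × 50.2) = 0.3134.
CD = 0.0184 + 0.0517 × 0.3134² = 0.02348.
L/D = CL/CD = 0.3134 / 0.02348 = 13.3

L/D = 13.3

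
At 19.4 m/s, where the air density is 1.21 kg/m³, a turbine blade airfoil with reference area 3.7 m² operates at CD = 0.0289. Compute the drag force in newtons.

D = 24.3 N

Dynamic pressure q = ½ρv² = ½ × 1.21 × 19.4² = 227.7 Pa.
D = q·S·CD = 227.7 × 3.7 × 0.0289 = 24.3 N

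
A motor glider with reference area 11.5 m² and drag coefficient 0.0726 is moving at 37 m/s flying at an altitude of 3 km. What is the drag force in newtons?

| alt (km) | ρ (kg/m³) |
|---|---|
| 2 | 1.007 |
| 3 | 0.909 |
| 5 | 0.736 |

At 3 km, from the table: ρ = 0.909 kg/m³.
D = ½ρv²S·CD = ½ × 0.909 × 37² × 11.5 × 0.0726 = 519 N

D = 519 N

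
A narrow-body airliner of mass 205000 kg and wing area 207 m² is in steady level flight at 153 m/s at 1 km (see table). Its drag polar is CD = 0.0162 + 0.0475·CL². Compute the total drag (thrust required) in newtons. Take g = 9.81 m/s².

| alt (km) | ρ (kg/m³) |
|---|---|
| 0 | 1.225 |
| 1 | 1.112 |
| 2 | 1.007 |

D = 1.15×10^5 N

At 1 km, from the table: ρ = 1.112 kg/m³.
Level flight ⇒ L = W = m·g = 205000 × 9.81 = 2.011×10^6 N.
Dynamic pressure q = 0.5 × 1.112 × 153² = 13020 Pa.
CL = 2W/(ρv²S) = 2×2.011×10^6/(1.112×153²×207) = 0.7464.
CD = 0.0162 + 0.0475 × 0.7464² = 0.04267.
D = q·S·CD = 13020 × 207 × 0.04267 = 1.149×10^5 N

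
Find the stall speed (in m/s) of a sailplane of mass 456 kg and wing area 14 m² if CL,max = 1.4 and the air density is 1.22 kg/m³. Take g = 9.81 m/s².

V_stall = 19.3 m/s

Stall occurs when L = W at CL,max. W = mg = 456 × 9.81 = 4473 N.
From L = ½ρV²S·CL,max = W: V_stall = √(2W/(ρSCL,max)) = √(2·4473/(1.22·14·1.4))
V_stall = √374.2 = 19.3 m/s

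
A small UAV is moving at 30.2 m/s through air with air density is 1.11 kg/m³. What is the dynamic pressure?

q = 506 Pa

q = ½ρv² = ½ × 1.11 × 30.2² = 506 Pa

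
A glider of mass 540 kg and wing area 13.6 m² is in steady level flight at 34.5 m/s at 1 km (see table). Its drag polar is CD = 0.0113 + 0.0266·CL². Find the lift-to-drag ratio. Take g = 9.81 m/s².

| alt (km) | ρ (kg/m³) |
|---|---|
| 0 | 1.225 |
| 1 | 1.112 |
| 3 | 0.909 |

At 1 km, from the table: ρ = 1.112 kg/m³.
Level flight ⇒ L = W = m·g = 540 × 9.81 = 5297.4 N.
Dynamic pressure q = 0.5 × 1.112 × 34.5² = 661.8 Pa.
CL = W/(q·S) = 5297.4 / (661.8 × 13.6) = 0.5886.
CD = 0.0113 + 0.0266 × 0.5886² = 0.02052.
L/D = CL/CD = 0.5886 / 0.02052 = 28.7

L/D = 28.7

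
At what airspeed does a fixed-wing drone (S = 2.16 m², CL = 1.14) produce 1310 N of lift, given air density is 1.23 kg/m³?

L = ½ρv²S·CL ⇒ v = √(2L/(ρ·S·CL))
v = √(2 × 1310 / (1.23 × 2.16 × 1.14)) = √865 = 29.4 m/s

v = 29.4 m/s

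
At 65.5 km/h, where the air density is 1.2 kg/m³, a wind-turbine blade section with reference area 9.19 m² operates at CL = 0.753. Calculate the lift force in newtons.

Convert speed: v = 65.5 km/h ÷ 3.6 = 18.19 m/s.
Dynamic pressure q = ½ρv² = ½ × 1.2 × 18.19² = 198.6 Pa.
L = q·S·CL = 198.6 × 9.19 × 0.753 = 1370 N

L = 1370 N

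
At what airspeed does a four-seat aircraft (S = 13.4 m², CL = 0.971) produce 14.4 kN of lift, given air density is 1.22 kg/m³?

v = 42.6 m/s

L = ½ρv²S·CL ⇒ v = √(2L/(ρ·S·CL))
v = √(2 × 14400 / (1.22 × 13.4 × 0.971)) = √1814 = 42.6 m/s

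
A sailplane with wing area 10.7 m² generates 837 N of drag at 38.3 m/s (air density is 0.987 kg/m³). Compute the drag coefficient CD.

CD = 0.108

From D = ½ρv²S·CD, rearranging gives CD = 2D/(ρv²S).
CD = 2 × 837 / (0.987 × 38.3² × 10.7) = 0.108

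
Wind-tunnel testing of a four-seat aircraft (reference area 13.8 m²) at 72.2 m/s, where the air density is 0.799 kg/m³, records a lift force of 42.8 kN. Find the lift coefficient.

CL = 1.49

From L = ½ρv²S·CL, rearranging gives CL = 2L/(ρv²S).
CL = 2 × 42800 / (0.799 × 72.2² × 13.8) = 1.49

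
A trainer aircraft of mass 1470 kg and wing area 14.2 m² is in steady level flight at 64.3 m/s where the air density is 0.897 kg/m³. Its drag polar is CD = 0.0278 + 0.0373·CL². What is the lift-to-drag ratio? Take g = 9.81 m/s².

Level flight ⇒ L = W = m·g = 1470 × 9.81 = 14421 N.
q = ½ρv² = ½ × 0.897 × 64.3² = 1854 Pa.
Required CL = L/(qS) = 14421/(1854·14.2) = 0.5477.
CD = 0.0278 + 0.0373 × 0.5477² = 0.03899.
L/D = CL/CD = 0.5477 / 0.03899 = 14

L/D = 14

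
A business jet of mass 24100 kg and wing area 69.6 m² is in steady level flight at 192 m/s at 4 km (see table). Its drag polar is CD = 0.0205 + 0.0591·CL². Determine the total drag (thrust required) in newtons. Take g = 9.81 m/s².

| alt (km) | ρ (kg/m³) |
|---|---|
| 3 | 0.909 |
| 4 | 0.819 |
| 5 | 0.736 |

D = 24700 N

At 4 km, from the table: ρ = 0.819 kg/m³.
Level flight ⇒ L = W = m·g = 24100 × 9.81 = 2.3642×10^5 N.
Dynamic pressure q = 0.5 × 0.819 × 192² = 15100 Pa.
CL = 2W/(ρv²S) = 2×2.3642×10^5/(0.819×192²×69.6) = 0.225.
CD = 0.0205 + 0.0591 × 0.225² = 0.02349.
D = q·S·CD = 15100 × 69.6 × 0.02349 = 24680 N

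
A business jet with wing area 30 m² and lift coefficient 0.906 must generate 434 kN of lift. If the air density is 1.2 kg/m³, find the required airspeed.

v = 163 m/s

L = ½ρv²S·CL ⇒ v = √(2L/(ρ·S·CL))
v = √(2 × 4.34×10^5 / (1.2 × 30 × 0.906)) = √26610 = 163 m/s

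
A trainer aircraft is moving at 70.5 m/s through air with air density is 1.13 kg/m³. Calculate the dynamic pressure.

q = 2810 Pa

q = ½ρv² = ½ × 1.13 × 70.5² = 2810 Pa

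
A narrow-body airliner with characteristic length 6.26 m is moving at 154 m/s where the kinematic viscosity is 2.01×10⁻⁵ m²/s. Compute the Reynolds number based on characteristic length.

Re = 4.8×10^7

Re = v·c/ν = 154 × 6.26 / (2.01×10⁻⁵) = 4.8×10^7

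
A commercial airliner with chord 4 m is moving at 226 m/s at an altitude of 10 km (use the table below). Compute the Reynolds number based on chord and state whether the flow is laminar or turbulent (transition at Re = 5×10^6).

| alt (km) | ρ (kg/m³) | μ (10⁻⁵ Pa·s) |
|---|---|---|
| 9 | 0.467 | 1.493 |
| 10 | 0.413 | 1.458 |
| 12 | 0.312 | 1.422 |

Re = 2.56×10^7 (turbulent)

At 10 km, from the table: ρ = 0.413 kg/m³, μ = 1.458×10⁻⁵ Pa·s.
Re = ρ·v·c/μ = 0.413 × 226 × 4 / (1.458×10⁻⁵) = 2.56×10^7
Since 2.56×10^7 > 5×10^6, the flow is turbulent.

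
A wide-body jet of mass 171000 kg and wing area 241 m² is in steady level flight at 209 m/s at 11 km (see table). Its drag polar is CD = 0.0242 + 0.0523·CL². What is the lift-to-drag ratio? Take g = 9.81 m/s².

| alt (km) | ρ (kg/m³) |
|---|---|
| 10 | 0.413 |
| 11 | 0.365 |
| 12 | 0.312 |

L/D = 13.6

At 11 km, from the table: ρ = 0.365 kg/m³.
In steady level flight, lift balances weight: W = mg = 171000 × 9.81 = 1.6775×10^6 N.
Dynamic pressure q = 0.5 × 0.365 × 209² = 7972 Pa.
CL = 2W/(ρv²S) = 2×1.6775×10^6/(0.365×209²×241) = 0.8732.
CD = 0.0242 + 0.0523 × 0.8732² = 0.06407.
L/D = CL/CD = 0.8732 / 0.06407 = 13.6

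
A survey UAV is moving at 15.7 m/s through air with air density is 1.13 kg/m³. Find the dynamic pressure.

q = 139 Pa

q = ½ρv² = ½ × 1.13 × 15.7² = 139 Pa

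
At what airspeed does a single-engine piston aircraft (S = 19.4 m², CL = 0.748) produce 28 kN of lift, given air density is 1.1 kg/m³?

v = 59.2 m/s

L = ½ρv²S·CL ⇒ v = √(2L/(ρ·S·CL))
v = √(2 × 28000 / (1.1 × 19.4 × 0.748)) = √3508 = 59.2 m/s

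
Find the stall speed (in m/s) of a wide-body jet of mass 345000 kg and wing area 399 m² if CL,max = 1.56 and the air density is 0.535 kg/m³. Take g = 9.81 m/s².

At stall, lift equals weight: L = W = m·g = 345000 × 9.81 = 3.384×10^6 N.
V_stall = √(2W/(ρ·S·CL,max)) = √(2 × 3.384×10^6 / (0.535 × 399 × 1.56))
V_stall = √20330 = 143 m/s

V_stall = 143 m/s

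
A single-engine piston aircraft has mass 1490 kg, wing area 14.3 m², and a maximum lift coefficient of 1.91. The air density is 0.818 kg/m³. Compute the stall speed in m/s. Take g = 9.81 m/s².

V_stall = 36.2 m/s

At stall, lift equals weight: L = W = m·g = 1490 × 9.81 = 14620 N.
From L = ½ρV²S·CL,max = W: V_stall = √(2W/(ρSCL,max)) = √(2·14620/(0.818·14.3·1.91))
V_stall = √1308 = 36.2 m/s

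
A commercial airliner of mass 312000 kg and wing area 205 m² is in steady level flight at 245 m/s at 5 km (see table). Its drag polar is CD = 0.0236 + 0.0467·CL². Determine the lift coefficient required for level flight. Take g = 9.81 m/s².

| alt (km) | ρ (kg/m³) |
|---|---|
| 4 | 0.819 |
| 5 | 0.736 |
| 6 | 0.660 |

At 5 km, from the table: ρ = 0.736 kg/m³.
Weight W = mg = 312000 × 9.81 = 3.0607×10^6 N; in level flight L = W.
Dynamic pressure q = 0.5 × 0.736 × 245² = 22090 Pa.
Required CL = L/(qS) = 3.0607×10^6/(22090·205) = 0.6759.

CL = 0.676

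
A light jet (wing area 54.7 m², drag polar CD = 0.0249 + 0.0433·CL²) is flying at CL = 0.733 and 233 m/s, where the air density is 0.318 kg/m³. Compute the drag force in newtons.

CD = 0.0249 + 0.0433 × 0.733² = 0.04816
D = ½ρv²S·CD = ½ × 0.318 × 233² × 54.7 × 0.04816 = 22700 N

D = 22700 N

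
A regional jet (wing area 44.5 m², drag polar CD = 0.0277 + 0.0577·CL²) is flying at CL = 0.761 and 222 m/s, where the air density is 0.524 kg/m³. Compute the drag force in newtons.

CD = 0.0277 + 0.0577 × 0.761² = 0.06112
D = ½ρv²S·CD = ½ × 0.524 × 222² × 44.5 × 0.06112 = 35100 N

D = 35100 N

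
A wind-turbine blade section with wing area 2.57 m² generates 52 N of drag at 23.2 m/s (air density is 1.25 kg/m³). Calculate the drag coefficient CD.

CD = 0.0601

From D = ½ρv²S·CD, rearranging gives CD = 2D/(ρv²S).
CD = 2 × 52 / (1.25 × 23.2² × 2.57) = 0.0601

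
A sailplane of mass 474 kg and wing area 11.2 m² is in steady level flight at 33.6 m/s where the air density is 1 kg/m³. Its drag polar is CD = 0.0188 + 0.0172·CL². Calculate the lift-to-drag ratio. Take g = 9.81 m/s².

L/D = 26.2

In steady level flight, lift balances weight: W = mg = 474 × 9.81 = 4649.9 N.
Dynamic pressure q = 0.5 × 1 × 33.6² = 564.5 Pa.
CL = 2W/(ρv²S) = 2×4649.9/(1×33.6²×11.2) = 0.7355.
CD = 0.0188 + 0.0172 × 0.7355² = 0.0281.
L/D = CL/CD = 0.7355 / 0.0281 = 26.2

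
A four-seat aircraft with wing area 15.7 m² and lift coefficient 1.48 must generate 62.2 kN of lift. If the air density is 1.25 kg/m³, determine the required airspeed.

L = ½ρv²S·CL ⇒ v = √(2L/(ρ·S·CL))
v = √(2 × 62200 / (1.25 × 15.7 × 1.48)) = √4283 = 65.4 m/s

v = 65.4 m/s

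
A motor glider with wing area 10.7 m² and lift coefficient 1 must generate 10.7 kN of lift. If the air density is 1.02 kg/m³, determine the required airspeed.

L = ½ρv²S·CL ⇒ v = √(2L/(ρ·S·CL))
v = √(2 × 10700 / (1.02 × 10.7 × 1)) = √1961 = 44.3 m/s

v = 44.3 m/s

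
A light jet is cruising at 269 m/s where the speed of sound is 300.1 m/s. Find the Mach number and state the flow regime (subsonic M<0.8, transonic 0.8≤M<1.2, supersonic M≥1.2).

M = 0.896 (transonic)

M = v/a = 269 / 300.1 = 0.896
M = 0.896 → transonic.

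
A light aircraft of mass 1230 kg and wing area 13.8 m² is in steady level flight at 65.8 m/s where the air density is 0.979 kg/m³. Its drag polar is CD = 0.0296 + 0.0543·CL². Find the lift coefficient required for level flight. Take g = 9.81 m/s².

CL = 0.413

Weight W = mg = 1230 × 9.81 = 12066 N; in level flight L = W.
Dynamic pressure q = 0.5 × 0.979 × 65.8² = 2119 Pa.
Required CL = L/(qS) = 12066/(2119·13.8) = 0.4126.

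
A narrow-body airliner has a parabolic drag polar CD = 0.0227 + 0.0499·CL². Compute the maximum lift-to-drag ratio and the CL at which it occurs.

For CD = CD0 + K·CL², (L/D)max occurs at CL* = √(CD0/K) and equals 1/(2√(K·CD0)).
(L/D)max = 1/(2√(0.0499 × 0.0227)) = 1/(2 × 0.03366) = 14.9
CL* = √(0.0227/0.0499) = 0.674

(L/D)max = 14.9, at CL = 0.674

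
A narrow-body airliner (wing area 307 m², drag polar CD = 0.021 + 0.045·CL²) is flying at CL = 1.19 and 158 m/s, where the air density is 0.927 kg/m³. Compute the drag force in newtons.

CD = 0.021 + 0.045 × 1.19² = 0.08472
D = ½ρv²S·CD = ½ × 0.927 × 158² × 307 × 0.08472 = 3.01×10^5 N

D = 3.01×10^5 N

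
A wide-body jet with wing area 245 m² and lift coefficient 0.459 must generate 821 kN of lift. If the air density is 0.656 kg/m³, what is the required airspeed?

L = ½ρv²S·CL ⇒ v = √(2L/(ρ·S·CL))
v = √(2 × 8.21×10^5 / (0.656 × 245 × 0.459)) = √22260 = 149 m/s

v = 149 m/s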